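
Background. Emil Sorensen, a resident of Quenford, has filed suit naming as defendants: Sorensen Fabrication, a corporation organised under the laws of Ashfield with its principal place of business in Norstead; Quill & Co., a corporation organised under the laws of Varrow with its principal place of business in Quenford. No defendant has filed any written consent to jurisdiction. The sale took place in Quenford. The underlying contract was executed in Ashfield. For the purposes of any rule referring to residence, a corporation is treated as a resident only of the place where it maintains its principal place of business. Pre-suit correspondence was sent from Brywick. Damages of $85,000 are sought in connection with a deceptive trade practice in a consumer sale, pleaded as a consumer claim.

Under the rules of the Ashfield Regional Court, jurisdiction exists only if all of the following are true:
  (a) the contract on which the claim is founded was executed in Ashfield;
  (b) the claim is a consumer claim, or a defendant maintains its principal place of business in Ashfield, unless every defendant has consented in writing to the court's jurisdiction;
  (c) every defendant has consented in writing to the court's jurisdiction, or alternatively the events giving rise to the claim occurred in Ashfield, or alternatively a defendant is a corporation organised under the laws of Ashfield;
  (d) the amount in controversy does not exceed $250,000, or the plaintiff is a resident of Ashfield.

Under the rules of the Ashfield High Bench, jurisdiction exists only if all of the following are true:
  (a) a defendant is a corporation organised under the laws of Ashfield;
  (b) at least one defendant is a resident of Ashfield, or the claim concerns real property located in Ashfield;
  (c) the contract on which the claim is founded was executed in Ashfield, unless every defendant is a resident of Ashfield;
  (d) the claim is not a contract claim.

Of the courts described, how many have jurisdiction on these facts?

The Ashfield Regional Court:
  (a) The contract was executed in Ashfield. Met.
  (b) The claim is a consumer claim, so this disjunct is met. Met.
  (c) Sorensen Fabrication is organised under the laws of Ashfield, so this disjunct is met. Condition met.
  (d) The amount in controversy is $85,000, within the 250,000 dollars ceiling, which satisfies one of the alternatives. Condition met.
  → Jurisdiction lies.
The Ashfield High Bench:
  (a) Sorensen Fabrication is organised under the laws of Ashfield. Condition met.
  (b) No defendant resides in Ashfield (they reside in Norstead, Quenford); the claim does not concern real property — every alternative fails. Condition not met.
  (c) The contract was executed in Ashfield. Met.
  (d) The claim is a consumer claim, not a contract claim. Condition met.
  → The court lacks jurisdiction.
Courts with jurisdiction: the Ashfield Regional Court — 1 in total.

1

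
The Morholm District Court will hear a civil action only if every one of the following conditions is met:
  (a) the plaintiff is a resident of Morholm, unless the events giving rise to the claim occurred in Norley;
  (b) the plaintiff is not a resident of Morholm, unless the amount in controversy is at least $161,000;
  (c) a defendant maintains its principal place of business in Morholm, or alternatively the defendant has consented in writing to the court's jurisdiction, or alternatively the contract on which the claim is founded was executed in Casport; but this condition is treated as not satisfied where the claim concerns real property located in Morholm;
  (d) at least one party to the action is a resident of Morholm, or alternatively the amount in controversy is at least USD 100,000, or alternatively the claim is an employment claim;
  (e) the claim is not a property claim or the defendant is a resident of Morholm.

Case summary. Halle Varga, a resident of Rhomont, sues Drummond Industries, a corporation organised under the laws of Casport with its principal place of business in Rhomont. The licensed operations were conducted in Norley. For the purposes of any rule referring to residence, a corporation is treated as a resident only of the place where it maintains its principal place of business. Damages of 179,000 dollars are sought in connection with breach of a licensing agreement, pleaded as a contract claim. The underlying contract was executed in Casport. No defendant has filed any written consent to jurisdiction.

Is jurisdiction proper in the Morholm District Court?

The Morholm District Court:
  (a) The plaintiff resides in Rhomont, not Morholm. But the operative events occurred in Norley, and the 'unless' clause therefore excuses the requirement. Met.
  (b) The plaintiff resides in Rhomont, which is not Morholm. Met.
  (c) The contract was executed in Casport, so this disjunct is met. The exception is not triggered, since the claim does not concern real property. Condition met.
  (d) The amount in controversy is 179,000 dollars, which meets the 100,000 dollars floor — that alternative is enough. Met.
  (e) The claim is a contract claim, not a property claim, which satisfies one of the alternatives. Condition met.
  → Every requirement is satisfied — jurisdiction.

Yes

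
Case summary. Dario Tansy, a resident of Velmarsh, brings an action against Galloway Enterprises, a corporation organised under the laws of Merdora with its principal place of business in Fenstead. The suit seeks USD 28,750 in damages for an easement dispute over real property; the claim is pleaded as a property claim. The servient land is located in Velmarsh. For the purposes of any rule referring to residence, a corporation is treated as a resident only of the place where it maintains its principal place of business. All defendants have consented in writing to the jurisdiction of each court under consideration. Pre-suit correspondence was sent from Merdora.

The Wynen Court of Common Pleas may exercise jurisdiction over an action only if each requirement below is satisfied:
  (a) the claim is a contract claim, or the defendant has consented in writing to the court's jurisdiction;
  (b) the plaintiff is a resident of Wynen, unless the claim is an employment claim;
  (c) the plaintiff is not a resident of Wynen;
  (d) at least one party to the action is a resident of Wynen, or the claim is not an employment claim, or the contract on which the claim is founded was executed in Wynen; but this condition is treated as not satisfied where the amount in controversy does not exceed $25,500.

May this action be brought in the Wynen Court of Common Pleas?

No

The Wynen Court of Common Pleas:
  (a) Every defendant has filed written consent, so this disjunct is met. Satisfied.
  (b) The plaintiff resides in Velmarsh, not Wynen. Nor does the 'unless' clause help: the claim is a property claim, not an employment claim. Not satisfied.
  (c) The plaintiff resides in Velmarsh, which is not Wynen. Condition met.
  (d) The claim is a property claim, not an employment claim — that alternative is enough. And the carve-out is inapplicable — the amount in controversy is USD 28,750, above the 25,500 dollars ceiling. Met.
  → At least one condition fails; no jurisdiction.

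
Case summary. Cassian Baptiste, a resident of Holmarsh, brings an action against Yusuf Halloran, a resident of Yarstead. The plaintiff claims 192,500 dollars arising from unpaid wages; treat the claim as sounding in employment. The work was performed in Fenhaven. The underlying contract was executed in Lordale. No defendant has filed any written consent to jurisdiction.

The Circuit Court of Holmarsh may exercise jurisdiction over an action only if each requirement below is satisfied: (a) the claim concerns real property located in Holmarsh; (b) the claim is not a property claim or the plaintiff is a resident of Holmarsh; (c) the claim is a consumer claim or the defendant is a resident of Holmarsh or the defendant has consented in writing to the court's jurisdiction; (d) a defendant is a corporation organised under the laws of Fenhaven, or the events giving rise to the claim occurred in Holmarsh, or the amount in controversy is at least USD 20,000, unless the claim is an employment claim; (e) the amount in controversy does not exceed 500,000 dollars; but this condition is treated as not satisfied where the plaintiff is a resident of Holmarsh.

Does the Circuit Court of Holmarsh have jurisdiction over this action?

The Circuit Court of Holmarsh:
  (a) The claim does not concern real property. Condition not met.
  (b) The claim is an employment claim, not a property claim — that alternative is enough. Satisfied.
  (c) The claim is an employment claim, not a consumer claim; the defendant resides in Yarstead, not Holmarsh; no such written consent has been filed — every alternative fails. Not met.
  (d) The amount in controversy is 192,500 dollars, which meets the USD 20,000 floor, so this disjunct is met. Condition met.
  (e) The amount in controversy is $192,500, within the 500,000 dollars ceiling. But the plaintiff resides in Holmarsh, triggering the carve-out and defeating this condition. Not met.
  → The court lacks jurisdiction.

No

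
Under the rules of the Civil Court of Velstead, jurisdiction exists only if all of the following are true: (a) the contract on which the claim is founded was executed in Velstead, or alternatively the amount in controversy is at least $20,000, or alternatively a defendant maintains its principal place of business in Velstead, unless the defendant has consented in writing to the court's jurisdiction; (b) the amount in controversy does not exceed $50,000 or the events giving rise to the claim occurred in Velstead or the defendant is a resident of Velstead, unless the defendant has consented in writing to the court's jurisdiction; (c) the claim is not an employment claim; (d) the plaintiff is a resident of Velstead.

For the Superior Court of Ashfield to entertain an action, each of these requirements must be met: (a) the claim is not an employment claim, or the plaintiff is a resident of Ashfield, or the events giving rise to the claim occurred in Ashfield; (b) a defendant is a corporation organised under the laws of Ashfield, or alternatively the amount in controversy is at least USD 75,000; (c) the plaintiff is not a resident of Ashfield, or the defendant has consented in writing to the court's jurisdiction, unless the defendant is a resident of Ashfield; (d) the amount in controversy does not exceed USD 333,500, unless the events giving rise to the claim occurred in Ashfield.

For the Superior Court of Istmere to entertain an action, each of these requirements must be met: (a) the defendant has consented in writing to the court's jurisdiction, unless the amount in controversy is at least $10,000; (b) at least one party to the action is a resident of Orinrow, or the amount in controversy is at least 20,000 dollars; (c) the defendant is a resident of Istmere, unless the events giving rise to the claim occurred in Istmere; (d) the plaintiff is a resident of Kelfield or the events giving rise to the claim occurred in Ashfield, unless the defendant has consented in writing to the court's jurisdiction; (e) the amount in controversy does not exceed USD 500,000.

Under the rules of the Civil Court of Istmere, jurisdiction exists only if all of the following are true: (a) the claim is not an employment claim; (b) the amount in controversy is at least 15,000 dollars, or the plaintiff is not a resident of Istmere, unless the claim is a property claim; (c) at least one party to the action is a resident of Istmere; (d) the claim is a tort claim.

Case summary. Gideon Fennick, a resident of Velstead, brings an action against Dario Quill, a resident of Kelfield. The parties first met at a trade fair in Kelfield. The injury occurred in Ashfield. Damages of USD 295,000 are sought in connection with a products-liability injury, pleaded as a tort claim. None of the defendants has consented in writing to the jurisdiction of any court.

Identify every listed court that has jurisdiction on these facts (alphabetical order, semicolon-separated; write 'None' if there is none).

The Civil Court of Velstead:
  (a) The amount in controversy is 295,000 dollars, which meets the USD 20,000 floor, so this disjunct is met. Condition met.
  (b) The amount in controversy is USD 295,000, above the 50,000 dollars ceiling; the operative events occurred in Ashfield, not Velstead; the defendant resides in Kelfield, not Velstead — no alternative holds. And no such written consent has been filed, so the proviso does not save it. Fails.
  (c) The claim is a tort claim, not an employment claim. Condition met.
  (d) The plaintiff resides in Velstead. Met.
  → No jurisdiction.
The Superior Court of Ashfield:
  (a) The claim is a tort claim, not an employment claim, which satisfies one of the alternatives. Met.
  (b) The amount in controversy is 295,000 dollars, which meets the USD 75,000 floor, so this disjunct is met. Condition met.
  (c) The plaintiff resides in Velstead, which is not Ashfield — that alternative is enough. Met.
  (d) The amount in controversy is USD 295,000, within the 333,500 dollars ceiling. Satisfied.
  → The court has jurisdiction.
The Superior Court of Istmere:
  (a) No such written consent has been filed. But the amount in controversy is 295,000 dollars, which meets the $10,000 floor, and the 'unless' clause therefore excuses the requirement. Satisfied.
  (b) The amount in controversy is 295,000 dollars, which meets the USD 20,000 floor, which satisfies one of the alternatives. Satisfied.
  (c) The defendant resides in Kelfield, not Istmere. The proviso offers no rescue either, since the operative events occurred in Ashfield, not Istmere. Condition not met.
  (d) The operative events occurred in Ashfield — that alternative is enough. Met.
  (e) The amount in controversy is 295,000 dollars, within the 500,000 dollars ceiling. Condition met.
  → Not every requirement is met — no jurisdiction.
The Civil Court of Istmere:
  (a) The claim is a tort claim, not an employment claim. Satisfied.
  (b) The amount in controversy is 295,000 dollars, which meets the $15,000 floor, so this disjunct is met. Condition met.
  (c) No party resides in Istmere. Not satisfied.
  (d) The claim is a tort claim. Satisfied.
  → Not every requirement is met — no jurisdiction.

the Superior Court of Ashfield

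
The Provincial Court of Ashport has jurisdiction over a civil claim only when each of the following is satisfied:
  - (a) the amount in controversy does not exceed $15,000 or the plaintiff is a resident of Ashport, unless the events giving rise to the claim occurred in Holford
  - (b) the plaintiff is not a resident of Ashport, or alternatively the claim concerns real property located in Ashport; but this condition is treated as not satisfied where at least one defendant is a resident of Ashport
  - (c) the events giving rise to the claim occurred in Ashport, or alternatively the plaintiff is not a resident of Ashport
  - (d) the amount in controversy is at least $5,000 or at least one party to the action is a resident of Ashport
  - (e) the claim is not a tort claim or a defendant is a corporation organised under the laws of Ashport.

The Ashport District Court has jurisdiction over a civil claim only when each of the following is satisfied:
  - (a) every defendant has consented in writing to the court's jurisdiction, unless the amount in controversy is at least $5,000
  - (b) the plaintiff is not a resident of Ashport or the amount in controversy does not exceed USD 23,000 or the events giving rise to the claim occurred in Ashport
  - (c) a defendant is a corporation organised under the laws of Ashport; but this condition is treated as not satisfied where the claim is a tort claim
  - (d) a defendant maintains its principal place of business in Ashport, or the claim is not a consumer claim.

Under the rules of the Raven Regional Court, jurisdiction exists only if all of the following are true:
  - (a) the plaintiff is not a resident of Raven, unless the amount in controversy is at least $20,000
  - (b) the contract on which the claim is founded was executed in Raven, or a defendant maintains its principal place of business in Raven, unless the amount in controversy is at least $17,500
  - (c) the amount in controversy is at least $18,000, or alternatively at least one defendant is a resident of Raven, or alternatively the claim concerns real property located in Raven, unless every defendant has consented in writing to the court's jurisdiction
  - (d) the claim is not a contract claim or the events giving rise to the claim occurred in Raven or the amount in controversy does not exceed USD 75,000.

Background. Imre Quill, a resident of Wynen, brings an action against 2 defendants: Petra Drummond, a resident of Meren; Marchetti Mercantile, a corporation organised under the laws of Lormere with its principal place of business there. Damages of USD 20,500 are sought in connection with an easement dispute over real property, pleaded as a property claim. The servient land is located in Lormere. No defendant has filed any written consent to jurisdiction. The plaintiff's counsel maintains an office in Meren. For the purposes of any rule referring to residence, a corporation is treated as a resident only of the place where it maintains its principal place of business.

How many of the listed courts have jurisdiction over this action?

1

The Provincial Court of Ashport:
  (a) The amount in controversy is $20,500, above the 15,000 dollars ceiling; the plaintiff resides in Wynen, not Ashport — no alternative holds. Nor does the 'unless' clause help: the operative events occurred in Lormere, not Holford. Condition not met.
  (b) The plaintiff resides in Wynen, which is not Ashport, so this disjunct is met. And the carve-out is inapplicable — no defendant resides in Ashport (they reside in Meren, Lormere). Satisfied.
  (c) The plaintiff resides in Wynen, which is not Ashport, which satisfies one of the alternatives. Condition met.
  (d) The amount in controversy is USD 20,500, which meets the $5,000 floor — that alternative is enough. Condition met.
  (e) The claim is a property claim, not a tort claim, which satisfies one of the alternatives. Condition met.
  → No jurisdiction.
The Ashport District Court:
  (a) No such written consent has been filed. However, the amount in controversy is 20,500 dollars, which meets the $5,000 floor, so the 'unless' proviso supplies this condition. Satisfied.
  (b) The plaintiff resides in Wynen, which is not Ashport, so one alternative holds. Satisfied.
  (c) The corporate defendant(s) are organised in Lormere, not Ashport. Not met.
  (d) The claim is a property claim, not a consumer claim, which satisfies one of the alternatives. Satisfied.
  → At least one condition fails; no jurisdiction.
The Raven Regional Court:
  (a) The plaintiff resides in Wynen, which is not Raven. Satisfied.
  (b) No contract (and hence no place of execution) is alleged; the corporate defendant(s) have their principal place of business in Lormere, not Raven — no alternative holds. But the amount in controversy is 20,500 dollars, which meets the 17,500 dollars floor, and the 'unless' clause therefore excuses the requirement. Met.
  (c) The amount in controversy is USD 20,500, which meets the $18,000 floor, which satisfies one of the alternatives. Satisfied.
  (d) The claim is a property claim, not a contract claim — that alternative is enough. Satisfied.
  → Jurisdiction lies.
Courts with jurisdiction: the Raven Regional Court — 1 in total.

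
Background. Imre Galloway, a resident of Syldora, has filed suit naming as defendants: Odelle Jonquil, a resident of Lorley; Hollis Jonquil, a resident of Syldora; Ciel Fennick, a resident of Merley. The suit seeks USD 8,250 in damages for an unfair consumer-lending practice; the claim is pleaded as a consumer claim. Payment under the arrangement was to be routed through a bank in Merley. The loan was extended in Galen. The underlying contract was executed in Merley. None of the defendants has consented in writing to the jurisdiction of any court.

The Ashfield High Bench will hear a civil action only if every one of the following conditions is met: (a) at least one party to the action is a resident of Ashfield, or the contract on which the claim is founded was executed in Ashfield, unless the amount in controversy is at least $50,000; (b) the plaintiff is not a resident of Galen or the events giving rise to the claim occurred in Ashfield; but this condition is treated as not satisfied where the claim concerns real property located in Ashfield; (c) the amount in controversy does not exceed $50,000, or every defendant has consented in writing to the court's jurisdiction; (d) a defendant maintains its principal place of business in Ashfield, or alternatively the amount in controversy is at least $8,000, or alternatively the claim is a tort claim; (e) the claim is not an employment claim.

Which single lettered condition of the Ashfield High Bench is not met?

The Ashfield High Bench:
  (a) No party resides in Ashfield; the contract was executed in Merley, not Ashfield — none of the alternatives is met. Nor does the 'unless' clause help: the amount in controversy is 8,250 dollars, below the USD 50,000 floor. Not met.
  (b) The plaintiff resides in Syldora, which is not Galen, which satisfies one of the alternatives. The carve-out does not apply: the claim does not concern real property. Condition met.
  (c) The amount in controversy is $8,250, within the $50,000 ceiling, so one alternative holds. Satisfied.
  (d) The amount in controversy is $8,250, which meets the 8,000 dollars floor, which satisfies one of the alternatives. Met.
  (e) The claim is a consumer claim, not an employment claim. Condition met.
Only condition (a) fails.

(a)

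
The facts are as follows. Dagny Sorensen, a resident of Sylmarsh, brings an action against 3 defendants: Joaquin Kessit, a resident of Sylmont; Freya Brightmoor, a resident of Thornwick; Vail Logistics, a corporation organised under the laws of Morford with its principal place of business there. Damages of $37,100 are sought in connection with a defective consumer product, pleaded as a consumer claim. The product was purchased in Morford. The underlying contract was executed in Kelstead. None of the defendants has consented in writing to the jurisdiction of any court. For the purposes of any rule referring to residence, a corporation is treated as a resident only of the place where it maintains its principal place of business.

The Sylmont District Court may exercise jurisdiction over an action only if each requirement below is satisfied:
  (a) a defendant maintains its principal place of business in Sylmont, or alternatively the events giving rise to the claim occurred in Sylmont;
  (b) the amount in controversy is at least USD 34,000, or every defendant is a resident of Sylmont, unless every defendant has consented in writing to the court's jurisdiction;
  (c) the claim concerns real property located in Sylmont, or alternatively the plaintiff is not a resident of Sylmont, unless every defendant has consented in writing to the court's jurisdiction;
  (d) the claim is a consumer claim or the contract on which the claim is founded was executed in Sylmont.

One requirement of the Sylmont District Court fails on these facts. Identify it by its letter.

The Sylmont District Court:
  (a) The corporate defendant(s) have their principal place of business in Morford, not Sylmont; the operative events occurred in Morford, not Sylmont — no alternative holds. Fails.
  (b) The amount in controversy is USD 37,100, which meets the $34,000 floor, so one alternative holds. Condition met.
  (c) The plaintiff resides in Sylmarsh, which is not Sylmont — that alternative is enough. Satisfied.
  (d) The claim is a consumer claim — that alternative is enough. Condition met.
Only condition (a) fails.

(a)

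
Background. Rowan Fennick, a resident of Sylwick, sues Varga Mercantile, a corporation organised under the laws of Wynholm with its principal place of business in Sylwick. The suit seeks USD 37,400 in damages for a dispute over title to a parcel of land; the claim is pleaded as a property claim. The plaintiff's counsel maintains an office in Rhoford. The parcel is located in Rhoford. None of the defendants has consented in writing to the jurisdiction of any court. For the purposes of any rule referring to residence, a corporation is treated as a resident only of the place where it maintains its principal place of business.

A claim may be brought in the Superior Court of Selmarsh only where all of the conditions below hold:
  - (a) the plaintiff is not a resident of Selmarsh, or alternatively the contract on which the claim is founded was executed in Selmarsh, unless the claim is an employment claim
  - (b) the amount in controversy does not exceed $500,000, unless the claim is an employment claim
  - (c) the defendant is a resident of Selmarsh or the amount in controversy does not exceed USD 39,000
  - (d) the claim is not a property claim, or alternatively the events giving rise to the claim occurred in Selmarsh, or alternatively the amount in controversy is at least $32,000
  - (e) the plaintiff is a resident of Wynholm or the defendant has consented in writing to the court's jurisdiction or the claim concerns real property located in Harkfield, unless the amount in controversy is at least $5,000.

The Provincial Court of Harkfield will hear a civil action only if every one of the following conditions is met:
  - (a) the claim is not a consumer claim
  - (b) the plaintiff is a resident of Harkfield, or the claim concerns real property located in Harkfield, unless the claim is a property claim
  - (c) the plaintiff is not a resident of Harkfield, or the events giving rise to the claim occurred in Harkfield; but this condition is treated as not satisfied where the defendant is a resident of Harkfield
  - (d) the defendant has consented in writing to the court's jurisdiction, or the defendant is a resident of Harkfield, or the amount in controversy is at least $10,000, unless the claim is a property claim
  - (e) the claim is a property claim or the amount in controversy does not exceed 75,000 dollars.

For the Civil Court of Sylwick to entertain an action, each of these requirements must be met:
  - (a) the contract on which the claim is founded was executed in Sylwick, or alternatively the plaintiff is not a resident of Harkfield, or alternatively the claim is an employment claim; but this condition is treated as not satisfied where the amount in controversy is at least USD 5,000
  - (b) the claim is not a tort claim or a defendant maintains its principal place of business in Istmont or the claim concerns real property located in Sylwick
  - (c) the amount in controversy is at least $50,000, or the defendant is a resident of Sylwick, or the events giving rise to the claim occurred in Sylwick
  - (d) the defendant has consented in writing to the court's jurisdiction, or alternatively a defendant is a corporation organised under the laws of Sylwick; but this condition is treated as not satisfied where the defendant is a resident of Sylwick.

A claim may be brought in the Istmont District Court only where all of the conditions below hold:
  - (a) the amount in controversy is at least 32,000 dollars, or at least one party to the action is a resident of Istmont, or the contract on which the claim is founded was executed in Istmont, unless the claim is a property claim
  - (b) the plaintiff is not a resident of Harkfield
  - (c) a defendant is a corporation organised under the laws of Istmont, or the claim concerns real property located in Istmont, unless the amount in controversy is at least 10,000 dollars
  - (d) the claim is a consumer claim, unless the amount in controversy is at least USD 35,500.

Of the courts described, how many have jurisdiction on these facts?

The Superior Court of Selmarsh:
  (a) The plaintiff resides in Sylwick, which is not Selmarsh, so this disjunct is met. Satisfied.
  (b) The amount in controversy is 37,400 dollars, within the USD 500,000 ceiling. Met.
  (c) The amount in controversy is $37,400, within the USD 39,000 ceiling, so one alternative holds. Satisfied.
  (d) The amount in controversy is USD 37,400, which meets the USD 32,000 floor, so this disjunct is met. Met.
  (e) The plaintiff resides in Sylwick, not Wynholm; no such written consent has been filed; the property lies in Rhoford, not Harkfield — every alternative fails. However, the amount in controversy is $37,400, which meets the 5,000 dollars floor, so the 'unless' proviso supplies this condition. Met.
  → The court has jurisdiction.
The Provincial Court of Harkfield:
  (a) The claim is a property claim, not a consumer claim. Condition met.
  (b) The plaintiff resides in Sylwick, not Harkfield; the property lies in Rhoford, not Harkfield — none of the alternatives is met. But the claim is a property claim, and the 'unless' clause therefore excuses the requirement. Satisfied.
  (c) The plaintiff resides in Sylwick, which is not Harkfield, so this disjunct is met. The carve-out does not apply: the defendant resides in Sylwick, not Harkfield. Satisfied.
  (d) The amount in controversy is USD 37,400, which meets the $10,000 floor, so this disjunct is met. Condition met.
  (e) The claim is a property claim, so this disjunct is met. Condition met.
  → All conditions met; jurisdiction exists.
The Civil Court of Sylwick:
  (a) The plaintiff resides in Sylwick, which is not Harkfield — that alternative is enough. But the carve-out bites: the amount in controversy is USD 37,400, which meets the 5,000 dollars floor. Not satisfied.
  (b) The claim is a property claim, not a tort claim, so one alternative holds. Satisfied.
  (c) The defendant resides in Sylwick, so this disjunct is met. Met.
  (d) No such written consent has been filed; the corporate defendant(s) are organised in Wynholm, not Sylwick — no alternative holds. Fails.
  → The court lacks jurisdiction.
The Istmont District Court:
  (a) The amount in controversy is 37,400 dollars, which meets the USD 32,000 floor, so one alternative holds. Satisfied.
  (b) The plaintiff resides in Sylwick, which is not Harkfield. Met.
  (c) The corporate defendant(s) are organised in Wynholm, not Istmont; the property lies in Rhoford, not Istmont — no alternative holds. But the amount in controversy is $37,400, which meets the USD 10,000 floor, and the 'unless' clause therefore excuses the requirement. Condition met.
  (d) The claim is a property claim, not a consumer claim. But the amount in controversy is 37,400 dollars, which meets the USD 35,500 floor, and the 'unless' clause therefore excuses the requirement. Condition met.
  → The court has jurisdiction.
Courts with jurisdiction: the Superior Court of Selmarsh, the Provincial Court of Harkfield, the Istmont District Court — 3 in total.

3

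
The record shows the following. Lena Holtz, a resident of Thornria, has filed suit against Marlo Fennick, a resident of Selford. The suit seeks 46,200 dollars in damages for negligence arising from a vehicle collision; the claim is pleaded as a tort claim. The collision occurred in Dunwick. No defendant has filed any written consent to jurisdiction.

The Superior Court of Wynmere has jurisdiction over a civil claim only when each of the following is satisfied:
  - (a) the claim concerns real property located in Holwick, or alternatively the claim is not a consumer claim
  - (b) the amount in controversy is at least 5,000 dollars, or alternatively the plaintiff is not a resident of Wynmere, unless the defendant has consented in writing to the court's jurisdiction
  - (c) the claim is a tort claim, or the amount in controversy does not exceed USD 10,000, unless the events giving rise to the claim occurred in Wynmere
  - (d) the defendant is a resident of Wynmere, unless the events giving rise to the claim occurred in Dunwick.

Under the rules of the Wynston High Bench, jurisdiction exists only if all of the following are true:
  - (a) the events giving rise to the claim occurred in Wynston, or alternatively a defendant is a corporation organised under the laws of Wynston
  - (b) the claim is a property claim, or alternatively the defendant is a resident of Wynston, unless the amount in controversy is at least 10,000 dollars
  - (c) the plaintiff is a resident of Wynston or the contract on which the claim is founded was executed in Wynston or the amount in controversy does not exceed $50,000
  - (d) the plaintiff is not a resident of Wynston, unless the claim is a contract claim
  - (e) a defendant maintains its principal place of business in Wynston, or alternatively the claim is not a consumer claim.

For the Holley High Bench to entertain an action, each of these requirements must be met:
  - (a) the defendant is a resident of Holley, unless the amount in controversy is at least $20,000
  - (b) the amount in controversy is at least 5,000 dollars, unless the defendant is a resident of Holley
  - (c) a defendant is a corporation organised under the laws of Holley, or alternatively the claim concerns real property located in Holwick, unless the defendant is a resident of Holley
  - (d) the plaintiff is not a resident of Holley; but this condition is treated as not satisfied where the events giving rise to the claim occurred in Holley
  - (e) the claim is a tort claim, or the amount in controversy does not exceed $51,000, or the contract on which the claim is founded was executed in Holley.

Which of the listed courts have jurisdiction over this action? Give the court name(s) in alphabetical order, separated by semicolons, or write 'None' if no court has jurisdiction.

The Superior Court of Wynmere:
  (a) The claim is a tort claim, not a consumer claim, so this disjunct is met. Satisfied.
  (b) The amount in controversy is $46,200, which meets the $5,000 floor — that alternative is enough. Condition met.
  (c) The claim is a tort claim, so one alternative holds. Condition met.
  (d) The defendant resides in Selford, not Wynmere. But the operative events occurred in Dunwick, and the 'unless' clause therefore excuses the requirement. Satisfied.
  → Every requirement is satisfied — jurisdiction.
The Wynston High Bench:
  (a) The operative events occurred in Dunwick, not Wynston; no defendant is a corporation — no alternative holds. Condition not met.
  (b) The claim is a tort claim, not a property claim; the defendant resides in Selford, not Wynston — every alternative fails. But the amount in controversy is 46,200 dollars, which meets the $10,000 floor, and the 'unless' clause therefore excuses the requirement. Met.
  (c) The amount in controversy is $46,200, within the USD 50,000 ceiling, so this disjunct is met. Met.
  (d) The plaintiff resides in Thornria, which is not Wynston. Satisfied.
  (e) The claim is a tort claim, not a consumer claim, so this disjunct is met. Condition met.
  → At least one condition fails; no jurisdiction.
The Holley High Bench:
  (a) The defendant resides in Selford, not Holley. But the amount in controversy is 46,200 dollars, which meets the USD 20,000 floor, and the 'unless' clause therefore excuses the requirement. Satisfied.
  (b) The amount in controversy is $46,200, which meets the 5,000 dollars floor. Satisfied.
  (c) No defendant is a corporation; the claim does not concern real property — none of the alternatives is met. And the defendant resides in Selford, not Holley, so the proviso does not save it. Condition not met.
  (d) The plaintiff resides in Thornria, which is not Holley. The exception is not triggered, since the operative events occurred in Dunwick, not Holley. Condition met.
  (e) The claim is a tort claim — that alternative is enough. Condition met.
  → The court lacks jurisdiction.

the Superior Court of Wynmere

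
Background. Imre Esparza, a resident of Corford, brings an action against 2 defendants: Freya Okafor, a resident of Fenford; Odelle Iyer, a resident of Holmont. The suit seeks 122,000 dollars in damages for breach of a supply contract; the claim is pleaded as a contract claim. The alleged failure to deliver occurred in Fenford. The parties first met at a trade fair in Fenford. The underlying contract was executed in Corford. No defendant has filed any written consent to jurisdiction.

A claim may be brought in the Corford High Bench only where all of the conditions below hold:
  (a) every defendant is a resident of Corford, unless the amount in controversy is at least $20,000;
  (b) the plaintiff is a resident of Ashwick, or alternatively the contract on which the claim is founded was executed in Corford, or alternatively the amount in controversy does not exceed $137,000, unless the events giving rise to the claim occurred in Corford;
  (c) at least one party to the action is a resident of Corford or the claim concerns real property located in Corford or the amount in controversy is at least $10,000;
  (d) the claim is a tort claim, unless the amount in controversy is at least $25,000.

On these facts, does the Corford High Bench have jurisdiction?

The Corford High Bench:
  (a) The defendants reside as follows — Freya Okafor in Fenford, Odelle Iyer in Holmont — not all in Corford. However, the amount in controversy is 122,000 dollars, which meets the 20,000 dollars floor, so the 'unless' proviso supplies this condition. Condition met.
  (b) The contract was executed in Corford, so this disjunct is met. Satisfied.
  (c) Imre Esparza resides in Corford, which satisfies one of the alternatives. Met.
  (d) The claim is a contract claim, not a tort claim. However, the amount in controversy is USD 122,000, which meets the $25,000 floor, so the 'unless' proviso supplies this condition. Met.
  → Every requirement is satisfied — jurisdiction.

Yes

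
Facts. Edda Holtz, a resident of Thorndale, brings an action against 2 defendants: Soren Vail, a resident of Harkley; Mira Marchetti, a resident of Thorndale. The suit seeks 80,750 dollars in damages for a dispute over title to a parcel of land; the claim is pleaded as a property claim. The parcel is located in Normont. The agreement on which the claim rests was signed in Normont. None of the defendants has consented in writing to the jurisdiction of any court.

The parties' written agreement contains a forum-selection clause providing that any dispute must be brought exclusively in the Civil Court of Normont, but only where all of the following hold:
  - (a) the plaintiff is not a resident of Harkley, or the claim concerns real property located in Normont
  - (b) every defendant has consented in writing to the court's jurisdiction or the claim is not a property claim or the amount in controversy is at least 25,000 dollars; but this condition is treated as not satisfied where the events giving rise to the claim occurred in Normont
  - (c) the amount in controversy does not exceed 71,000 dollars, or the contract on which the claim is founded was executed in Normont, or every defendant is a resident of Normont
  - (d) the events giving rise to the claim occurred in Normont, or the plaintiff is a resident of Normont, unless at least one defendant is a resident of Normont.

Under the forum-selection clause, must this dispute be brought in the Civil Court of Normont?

The Civil Court of Normont:
  (a) The plaintiff resides in Thorndale, which is not Harkley — that alternative is enough. Satisfied.
  (b) The amount in controversy is 80,750 dollars, which meets the 25,000 dollars floor, so this disjunct is met. But the carve-out bites: the operative events occurred in Normont. Condition not met.
  (c) The contract was executed in Normont — that alternative is enough. Condition met.
  (d) The operative events occurred in Normont, so one alternative holds. Condition met.
  → The clause does not apply.

No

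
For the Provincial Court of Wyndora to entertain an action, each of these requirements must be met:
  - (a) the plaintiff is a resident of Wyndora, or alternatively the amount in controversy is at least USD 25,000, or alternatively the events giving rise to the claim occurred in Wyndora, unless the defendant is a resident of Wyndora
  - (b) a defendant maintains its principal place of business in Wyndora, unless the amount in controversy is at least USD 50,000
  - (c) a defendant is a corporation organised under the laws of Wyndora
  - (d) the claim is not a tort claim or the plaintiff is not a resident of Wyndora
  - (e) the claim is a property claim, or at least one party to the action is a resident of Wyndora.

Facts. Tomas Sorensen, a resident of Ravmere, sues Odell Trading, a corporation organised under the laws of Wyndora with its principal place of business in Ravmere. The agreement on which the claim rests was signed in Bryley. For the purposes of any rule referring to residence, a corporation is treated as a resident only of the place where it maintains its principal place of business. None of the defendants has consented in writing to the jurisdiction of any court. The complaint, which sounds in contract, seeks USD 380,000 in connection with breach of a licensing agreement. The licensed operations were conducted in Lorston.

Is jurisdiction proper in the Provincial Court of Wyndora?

No

The Provincial Court of Wyndora:
  (a) The amount in controversy is USD 380,000, which meets the 25,000 dollars floor, which satisfies one of the alternatives. Condition met.
  (b) The corporate defendant(s) have their principal place of business in Ravmere, not Wyndora. However, the amount in controversy is USD 380,000, which meets the 50,000 dollars floor, so the 'unless' proviso supplies this condition. Met.
  (c) Odell Trading is organised under the laws of Wyndora. Met.
  (d) The claim is a contract claim, not a tort claim — that alternative is enough. Met.
  (e) The claim is a contract claim, not a property claim; no party resides in Wyndora — none of the alternatives is met. Not satisfied.
  → No jurisdiction.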